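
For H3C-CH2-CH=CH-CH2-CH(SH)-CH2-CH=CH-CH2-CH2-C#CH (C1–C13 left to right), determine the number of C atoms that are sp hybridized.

C1: sp3
C2: sp3
C3: sp2
C4: sp2
C5: sp3
C6: sp3
C7: sp3
C8: sp2
C9: sp2
C10: sp3
C11: sp3
C12: sp ✓
C13: sp ✓
C12, C13 → 2 sp carbons.

2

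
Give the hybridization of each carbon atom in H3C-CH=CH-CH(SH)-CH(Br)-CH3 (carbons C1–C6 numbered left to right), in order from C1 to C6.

C1 — 4 σ bonds. Steric number 4, so sp3.
C2 carries 3 σ bonds, plus one π bond, giving a steric number of 3, so it is sp2.
C3 has 3 σ bonds, plus one π bond: steric number 3 → sp2.
C4: 4 σ bonds; 4 regions of electron density → sp3.
C5 is sp3: 4 σ bonds, 4 electron-density regions.
C6 — 4 σ bonds. Steric number 4, so sp3.

C1 sp3, C2 sp2, C3 sp2, C4 sp3, C5 sp3, C6 sp3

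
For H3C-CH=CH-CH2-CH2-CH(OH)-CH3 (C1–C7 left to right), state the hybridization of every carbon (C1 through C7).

C1 (4 σ bonds) has steric number 4: sp3.
C2 — 3 σ bonds, plus one π bond. Steric number 3, so sp2.
C3: 3 σ bonds, plus one π bond — 3 electron domains, sp2.
C4 is sp3: 4 σ bonds, 4 electron-density regions.
C5 (4 σ bonds) has steric number 4: sp3.
C6: 4 σ bonds — 4 electron domains, sp3.
C7: 4 σ bonds; 4 regions of electron density → sp3.

C1 sp3, C2 sp2, C3 sp2, C4 sp3, C5 sp3, C6 sp3, C7 sp3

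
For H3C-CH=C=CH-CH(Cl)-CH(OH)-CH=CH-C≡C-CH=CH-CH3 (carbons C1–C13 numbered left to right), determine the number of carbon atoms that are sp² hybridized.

C1: sp3
C2: sp2 ✓
C3: sp
C4: sp2 ✓
C5: sp3
C6: sp3
C7: sp2 ✓
C8: sp2 ✓
C9: sp
C10: sp
C11: sp2 ✓
C12: sp2 ✓
C13: sp3
C2, C4, C7, C8, C11, C12 → 6 sp2 carbons.

6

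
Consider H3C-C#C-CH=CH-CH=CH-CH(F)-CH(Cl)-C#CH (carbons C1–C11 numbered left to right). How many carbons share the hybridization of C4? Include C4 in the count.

4

C4 is sp2 (one π bond).
C1: sp3
C2: sp
C3: sp
C4: sp2 ✓
C5: sp2 ✓
C6: sp2 ✓
C7: sp2 ✓
C8: sp3
C9: sp3
C10: sp
C11: sp
4 carbons are sp2.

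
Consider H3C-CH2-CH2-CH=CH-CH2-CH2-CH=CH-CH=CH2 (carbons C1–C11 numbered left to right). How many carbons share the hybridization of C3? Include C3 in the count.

C3 is sp3 (only σ bonds).
C1: sp3 ✓
C2: sp3 ✓
C3: sp3 ✓
C4: sp2
C5: sp2
C6: sp3 ✓
C7: sp3 ✓
C8: sp2
C9: sp2
C10: sp2
C11: sp2
5 carbons are sp3.

5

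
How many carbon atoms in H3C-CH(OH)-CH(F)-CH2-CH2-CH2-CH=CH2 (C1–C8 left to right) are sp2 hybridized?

C1: sp3
C2: sp3
C3: sp3
C4: sp3
C5: sp3
C6: sp3
C7: sp2 ✓
C8: sp2 ✓
C7, C8 → 2 sp2 carbons.

2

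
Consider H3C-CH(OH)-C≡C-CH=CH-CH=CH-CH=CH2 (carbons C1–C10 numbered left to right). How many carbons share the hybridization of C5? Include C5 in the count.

C5 is sp2 (one π bond).
C1: sp3
C2: sp3
C3: sp
C4: sp
C5: sp2 ✓
C6: sp2 ✓
C7: sp2 ✓
C8: sp2 ✓
C9: sp2 ✓
C10: sp2 ✓
6 carbons are sp2.

6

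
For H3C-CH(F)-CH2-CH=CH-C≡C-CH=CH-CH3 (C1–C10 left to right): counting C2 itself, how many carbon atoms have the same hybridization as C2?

4

C2 is sp3 (only σ bonds).
C1: sp3 ✓
C2: sp3 ✓
C3: sp3 ✓
C4: sp2
C5: sp2
C6: sp
C7: sp
C8: sp2
C9: sp2
C10: sp3 ✓
4 carbons are sp3.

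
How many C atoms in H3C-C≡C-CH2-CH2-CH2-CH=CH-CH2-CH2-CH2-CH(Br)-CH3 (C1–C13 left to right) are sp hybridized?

C1: sp3
C2: sp ✓
C3: sp ✓
C4: sp3
C5: sp3
C6: sp3
C7: sp2
C8: sp2
C9: sp3
C10: sp3
C11: sp3
C12: sp3
C13: sp3
C2, C3 → 2 sp carbons.

2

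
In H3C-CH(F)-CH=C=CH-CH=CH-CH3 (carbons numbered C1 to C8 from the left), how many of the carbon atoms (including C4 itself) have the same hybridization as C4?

1

C4 is sp (two π bonds).
C1: sp3
C2: sp3
C3: sp2
C4: sp ✓
C5: sp2
C6: sp2
C7: sp2
C8: sp3
1 carbon is sp.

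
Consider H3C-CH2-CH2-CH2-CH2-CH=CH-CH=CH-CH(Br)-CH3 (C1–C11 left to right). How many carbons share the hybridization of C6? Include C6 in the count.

4

C6 is sp2 (one π bond).
C1: sp3
C2: sp3
C3: sp3
C4: sp3
C5: sp3
C6: sp2 ✓
C7: sp2 ✓
C8: sp2 ✓
C9: sp2 ✓
C10: sp3
C11: sp3
4 carbons are sp2.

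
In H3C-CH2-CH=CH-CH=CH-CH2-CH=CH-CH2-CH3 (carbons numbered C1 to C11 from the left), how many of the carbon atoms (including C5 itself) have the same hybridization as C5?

6

C5 is sp2 (one π bond).
C1: sp3
C2: sp3
C3: sp2 ✓
C4: sp2 ✓
C5: sp2 ✓
C6: sp2 ✓
C7: sp3
C8: sp2 ✓
C9: sp2 ✓
C10: sp3
C11: sp3
6 carbons are sp2.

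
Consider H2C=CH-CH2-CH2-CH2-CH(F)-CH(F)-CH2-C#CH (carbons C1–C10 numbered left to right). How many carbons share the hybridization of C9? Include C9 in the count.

2

C9 is sp (two π bonds).
C1: sp2
C2: sp2
C3: sp3
C4: sp3
C5: sp3
C6: sp3
C7: sp3
C8: sp3
C9: sp ✓
C10: sp ✓
2 carbons are sp.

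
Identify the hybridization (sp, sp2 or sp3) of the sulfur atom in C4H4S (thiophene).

sp2

Analogous to furan: one S lone pair in the aromatic π system, S is sp2.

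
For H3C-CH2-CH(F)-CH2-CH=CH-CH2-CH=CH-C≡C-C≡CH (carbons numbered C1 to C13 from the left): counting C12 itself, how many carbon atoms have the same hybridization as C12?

C12 is sp (two π bonds).
C1: sp3
C2: sp3
C3: sp3
C4: sp3
C5: sp2
C6: sp2
C7: sp3
C8: sp2
C9: sp2
C10: sp ✓
C11: sp ✓
C12: sp ✓
C13: sp ✓
4 carbons are sp.

4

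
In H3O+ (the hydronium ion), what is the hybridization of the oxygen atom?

Three σ bonds + one lone pair = steric number 4 → sp3.

sp^3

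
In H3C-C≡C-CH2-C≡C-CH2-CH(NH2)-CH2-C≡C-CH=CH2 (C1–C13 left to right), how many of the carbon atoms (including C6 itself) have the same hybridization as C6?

C6 is sp (two π bonds).
C1: sp3
C2: sp ✓
C3: sp ✓
C4: sp3
C5: sp ✓
C6: sp ✓
C7: sp3
C8: sp3
C9: sp3
C10: sp ✓
C11: sp ✓
C12: sp2
C13: sp2
6 carbons are sp.

6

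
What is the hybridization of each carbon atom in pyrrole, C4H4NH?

Each carbon atom: 3 σ bonds, plus one π bond; 3 regions of electron density → sp2.

sp^2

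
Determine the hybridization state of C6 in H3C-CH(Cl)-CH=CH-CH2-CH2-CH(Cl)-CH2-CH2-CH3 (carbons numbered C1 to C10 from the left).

sp3

C6 carries 4 σ bonds, giving a steric number of 4, so it is sp3.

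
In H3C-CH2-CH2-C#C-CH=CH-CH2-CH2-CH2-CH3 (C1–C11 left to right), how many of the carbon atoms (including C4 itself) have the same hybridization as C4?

C4 is sp (two π bonds).
C1: sp3
C2: sp3
C3: sp3
C4: sp ✓
C5: sp ✓
C6: sp2
C7: sp2
C8: sp3
C9: sp3
C10: sp3
C11: sp3
2 carbons are sp.

2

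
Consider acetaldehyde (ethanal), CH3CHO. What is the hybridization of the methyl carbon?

The methyl carbon: 4 σ bonds — 4 electron domains, sp3.

sp3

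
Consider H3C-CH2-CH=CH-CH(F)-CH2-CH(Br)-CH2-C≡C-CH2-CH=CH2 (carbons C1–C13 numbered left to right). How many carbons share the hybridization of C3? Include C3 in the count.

4

C3 is sp2 (one π bond).
C1: sp3
C2: sp3
C3: sp2 ✓
C4: sp2 ✓
C5: sp3
C6: sp3
C7: sp3
C8: sp3
C9: sp
C10: sp
C11: sp3
C12: sp2 ✓
C13: sp2 ✓
4 carbons are sp2.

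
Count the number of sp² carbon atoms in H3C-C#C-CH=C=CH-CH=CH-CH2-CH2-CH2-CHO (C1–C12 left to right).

5

C1: sp3
C2: sp
C3: sp
C4: sp2 ✓
C5: sp
C6: sp2 ✓
C7: sp2 ✓
C8: sp2 ✓
C9: sp3
C10: sp3
C11: sp3
C12: sp2 ✓
C4, C6, C7, C8, C12 → 5 sp2 carbons.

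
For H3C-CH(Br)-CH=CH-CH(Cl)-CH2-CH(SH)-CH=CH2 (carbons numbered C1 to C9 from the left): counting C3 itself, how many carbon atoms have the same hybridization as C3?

4

C3 is sp2 (one π bond).
C1: sp3
C2: sp3
C3: sp2 ✓
C4: sp2 ✓
C5: sp3
C6: sp3
C7: sp3
C8: sp2 ✓
C9: sp2 ✓
4 carbons are sp2.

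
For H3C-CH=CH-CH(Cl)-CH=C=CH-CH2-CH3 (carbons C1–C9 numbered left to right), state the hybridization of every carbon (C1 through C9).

C1 sp3, C2 sp2, C3 sp2, C4 sp3, C5 sp2, C6 sp, C7 sp2, C8 sp3, C9 sp3

C1 is sp3: 4 σ bonds, 4 electron-density regions.
C2: 3 σ bonds, plus one π bond — 3 electron domains, sp2.
C3: 3 σ bonds, plus one π bond — 3 electron domains, sp2.
C4 carries 4 σ bonds, giving a steric number of 4, so it is sp3.
C5: 3 σ bonds, plus one π bond; 3 regions of electron density → sp2.
C6: 2 σ bonds, plus two π bonds; 2 regions of electron density → sp.
C7 is sp2: 3 σ bonds, plus one π bond, 3 electron-density regions.
C8 is sp3: 4 σ bonds, 4 electron-density regions.
C9: 4 σ bonds; 4 regions of electron density → sp3.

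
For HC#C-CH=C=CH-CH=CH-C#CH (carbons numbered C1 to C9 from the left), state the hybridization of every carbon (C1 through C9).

C1 sp, C2 sp, C3 sp2, C4 sp, C5 sp2, C6 sp2, C7 sp2, C8 sp, C9 sp

C1 — 2 σ bonds, plus two π bonds. Steric number 2, so sp.
C2 has 2 σ bonds, plus two π bonds: steric number 2 → sp.
C3 is sp2: 3 σ bonds, plus one π bond, 3 electron-density regions.
C4 has 2 σ bonds, plus two π bonds: steric number 2 → sp.
C5 carries 3 σ bonds, plus one π bond, giving a steric number of 3, so it is sp2.
C6 is sp2: 3 σ bonds, plus one π bond, 3 electron-density regions.
C7 — 3 σ bonds, plus one π bond. Steric number 3, so sp2.
C8: 2 σ bonds, plus two π bonds; 2 regions of electron density → sp.
C9: 2 σ bonds, plus two π bonds — 2 electron domains, sp.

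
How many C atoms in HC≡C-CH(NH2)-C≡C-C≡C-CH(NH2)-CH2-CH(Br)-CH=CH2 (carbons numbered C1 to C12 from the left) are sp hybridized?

6

C1: sp ✓
C2: sp ✓
C3: sp3
C4: sp ✓
C5: sp ✓
C6: sp ✓
C7: sp ✓
C8: sp3
C9: sp3
C10: sp3
C11: sp2
C12: sp2
C1, C2, C4, C5, C6, C7 → 6 sp carbons.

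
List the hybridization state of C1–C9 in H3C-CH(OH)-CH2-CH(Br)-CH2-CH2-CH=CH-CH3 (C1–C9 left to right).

C1: 4 σ bonds — 4 electron domains, sp3.
C2 (4 σ bonds) has steric number 4: sp3.
C3 carries 4 σ bonds, giving a steric number of 4, so it is sp3.
C4 carries 4 σ bonds, giving a steric number of 4, so it is sp3.
C5 has 4 σ bonds: steric number 4 → sp3.
C6 — 4 σ bonds. Steric number 4, so sp3.
C7: 3 σ bonds, plus one π bond; 3 regions of electron density → sp2.
C8: 3 σ bonds, plus one π bond; 3 regions of electron density → sp2.
C9: 4 σ bonds; 4 regions of electron density → sp3.

C1 sp3, C2 sp3, C3 sp3, C4 sp3, C5 sp3, C6 sp3, C7 sp2, C8 sp2, C9 sp3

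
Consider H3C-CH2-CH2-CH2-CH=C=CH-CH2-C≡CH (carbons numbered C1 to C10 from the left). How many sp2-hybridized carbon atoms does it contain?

2

C1: sp3
C2: sp3
C3: sp3
C4: sp3
C5: sp2 ✓
C6: sp
C7: sp2 ✓
C8: sp3
C9: sp
C10: sp
C5, C7 → 2 sp2 carbons.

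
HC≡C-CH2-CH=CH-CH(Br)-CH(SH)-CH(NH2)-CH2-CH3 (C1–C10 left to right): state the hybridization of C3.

C3 — 4 σ bonds. Steric number 4, so sp3.

sp3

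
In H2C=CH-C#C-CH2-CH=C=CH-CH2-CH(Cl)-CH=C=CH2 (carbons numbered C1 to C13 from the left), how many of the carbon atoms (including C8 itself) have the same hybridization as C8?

C8 is sp2 (one π bond).
C1: sp2 ✓
C2: sp2 ✓
C3: sp
C4: sp
C5: sp3
C6: sp2 ✓
C7: sp
C8: sp2 ✓
C9: sp3
C10: sp3
C11: sp2 ✓
C12: sp
C13: sp2 ✓
6 carbons are sp2.

6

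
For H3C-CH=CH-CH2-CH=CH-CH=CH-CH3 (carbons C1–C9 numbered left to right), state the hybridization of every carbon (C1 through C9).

C1 sp3, C2 sp2, C3 sp2, C4 sp3, C5 sp2, C6 sp2, C7 sp2, C8 sp2, C9 sp3

C1: 4 σ bonds — 4 electron domains, sp3.
C2 is sp2: 3 σ bonds, plus one π bond, 3 electron-density regions.
C3: 3 σ bonds, plus one π bond — 3 electron domains, sp2.
C4: 4 σ bonds — 4 electron domains, sp3.
C5 (3 σ bonds, plus one π bond) has steric number 3: sp2.
C6 has 3 σ bonds, plus one π bond: steric number 3 → sp2.
C7 carries 3 σ bonds, plus one π bond, giving a steric number of 3, so it is sp2.
C8 carries 3 σ bonds, plus one π bond, giving a steric number of 3, so it is sp2.
C9 (4 σ bonds) has steric number 4: sp3.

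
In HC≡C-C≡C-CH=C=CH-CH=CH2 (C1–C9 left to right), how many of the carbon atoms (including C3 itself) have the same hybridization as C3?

C3 is sp (two π bonds).
C1: sp ✓
C2: sp ✓
C3: sp ✓
C4: sp ✓
C5: sp2
C6: sp ✓
C7: sp2
C8: sp2
C9: sp2
5 carbons are sp.

5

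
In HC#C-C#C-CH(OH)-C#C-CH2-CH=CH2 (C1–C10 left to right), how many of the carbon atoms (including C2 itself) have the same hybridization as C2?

C2 is sp (two π bonds).
C1: sp ✓
C2: sp ✓
C3: sp ✓
C4: sp ✓
C5: sp3
C6: sp ✓
C7: sp ✓
C8: sp3
C9: sp2
C10: sp2
6 carbons are sp.

6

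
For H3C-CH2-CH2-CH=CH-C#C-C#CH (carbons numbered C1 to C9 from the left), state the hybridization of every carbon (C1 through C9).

C1 — 4 σ bonds. Steric number 4, so sp3.
C2: 4 σ bonds; 4 regions of electron density → sp3.
C3: 4 σ bonds; 4 regions of electron density → sp3.
C4 is sp2: 3 σ bonds, plus one π bond, 3 electron-density regions.
C5 carries 3 σ bonds, plus one π bond, giving a steric number of 3, so it is sp2.
C6: 2 σ bonds, plus two π bonds; 2 regions of electron density → sp.
C7 carries 2 σ bonds, plus two π bonds, giving a steric number of 2, so it is sp.
C8: 2 σ bonds, plus two π bonds — 2 electron domains, sp.
C9: 2 σ bonds, plus two π bonds — 2 electron domains, sp.

C1 sp3, C2 sp3, C3 sp3, C4 sp2, C5 sp2, C6 sp, C7 sp, C8 sp, C9 sp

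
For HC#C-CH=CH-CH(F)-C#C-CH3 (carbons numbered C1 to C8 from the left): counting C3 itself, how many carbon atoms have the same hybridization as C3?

C3 is sp2 (one π bond).
C1: sp
C2: sp
C3: sp2 ✓
C4: sp2 ✓
C5: sp3
C6: sp
C7: sp
C8: sp3
2 carbons are sp2.

2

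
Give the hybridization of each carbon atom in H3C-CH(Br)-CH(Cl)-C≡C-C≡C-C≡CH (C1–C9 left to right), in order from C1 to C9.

C1 is sp3: 4 σ bonds, 4 electron-density regions.
C2 is sp3: 4 σ bonds, 4 electron-density regions.
C3 carries 4 σ bonds, giving a steric number of 4, so it is sp3.
C4 (2 σ bonds, plus two π bonds) has steric number 2: sp.
C5: 2 σ bonds, plus two π bonds; 2 regions of electron density → sp.
C6: 2 σ bonds, plus two π bonds — 2 electron domains, sp.
C7: 2 σ bonds, plus two π bonds; 2 regions of electron density → sp.
C8 — 2 σ bonds, plus two π bonds. Steric number 2, so sp.
C9 carries 2 σ bonds, plus two π bonds, giving a steric number of 2, so it is sp.

C1 sp3, C2 sp3, C3 sp3, C4 sp, C5 sp, C6 sp, C7 sp, C8 sp, C9 sp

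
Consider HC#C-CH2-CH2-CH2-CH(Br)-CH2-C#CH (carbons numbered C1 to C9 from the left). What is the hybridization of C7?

C7 (4 σ bonds) has steric number 4: sp3.

sp^3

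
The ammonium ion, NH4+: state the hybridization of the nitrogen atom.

sp3

Four σ bonds, no lone pair → sp3, tetrahedral.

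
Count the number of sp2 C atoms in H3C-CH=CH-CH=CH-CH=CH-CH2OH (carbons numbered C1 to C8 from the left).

C1: sp3
C2: sp2 ✓
C3: sp2 ✓
C4: sp2 ✓
C5: sp2 ✓
C6: sp2 ✓
C7: sp2 ✓
C8: sp3
C2, C3, C4, C5, C6, C7 → 6 sp2 carbons.

6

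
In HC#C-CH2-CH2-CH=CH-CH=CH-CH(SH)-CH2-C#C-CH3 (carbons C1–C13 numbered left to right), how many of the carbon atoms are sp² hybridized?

C1: sp
C2: sp
C3: sp3
C4: sp3
C5: sp2 ✓
C6: sp2 ✓
C7: sp2 ✓
C8: sp2 ✓
C9: sp3
C10: sp3
C11: sp
C12: sp
C13: sp3
C5, C6, C7, C8 → 4 sp2 carbons.

4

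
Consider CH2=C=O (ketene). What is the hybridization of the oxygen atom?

sp^2

The oxygen atom (1 σ bond and 2 lone pairs, plus one π bond) has steric number 3: sp2.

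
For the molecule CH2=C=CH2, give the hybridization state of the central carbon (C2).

sp

Two σ bonds and two π bonds (one to each neighbour) → sp.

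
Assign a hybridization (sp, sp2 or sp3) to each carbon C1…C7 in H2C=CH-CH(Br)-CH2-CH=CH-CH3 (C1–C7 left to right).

C1: 3 σ bonds, plus one π bond; 3 regions of electron density → sp2.
C2: 3 σ bonds, plus one π bond — 3 electron domains, sp2.
C3 carries 4 σ bonds, giving a steric number of 4, so it is sp3.
C4 carries 4 σ bonds, giving a steric number of 4, so it is sp3.
C5: 3 σ bonds, plus one π bond; 3 regions of electron density → sp2.
C6 carries 3 σ bonds, plus one π bond, giving a steric number of 3, so it is sp2.
C7 has 4 σ bonds: steric number 4 → sp3.

C1 sp2, C2 sp2, C3 sp3, C4 sp3, C5 sp2, C6 sp2, C7 sp3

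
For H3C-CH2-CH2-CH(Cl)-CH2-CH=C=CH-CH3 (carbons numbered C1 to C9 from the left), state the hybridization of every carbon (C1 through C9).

C1 sp3, C2 sp3, C3 sp3, C4 sp3, C5 sp3, C6 sp2, C7 sp, C8 sp2, C9 sp3

C1 (4 σ bonds) has steric number 4: sp3.
C2 has 4 σ bonds: steric number 4 → sp3.
C3 (4 σ bonds) has steric number 4: sp3.
C4: 4 σ bonds — 4 electron domains, sp3.
C5: 4 σ bonds; 4 regions of electron density → sp3.
C6 carries 3 σ bonds, plus one π bond, giving a steric number of 3, so it is sp2.
C7 (2 σ bonds, plus two π bonds) has steric number 2: sp.
C8: 3 σ bonds, plus one π bond — 3 electron domains, sp2.
C9 has 4 σ bonds: steric number 4 → sp3.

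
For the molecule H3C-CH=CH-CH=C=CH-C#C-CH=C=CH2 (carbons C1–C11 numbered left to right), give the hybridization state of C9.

sp2

C9 carries 3 σ bonds, plus one π bond, giving a steric number of 3, so it is sp2.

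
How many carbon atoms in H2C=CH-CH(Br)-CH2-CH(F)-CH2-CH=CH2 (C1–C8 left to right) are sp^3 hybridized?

C1: sp2
C2: sp2
C3: sp3 ✓
C4: sp3 ✓
C5: sp3 ✓
C6: sp3 ✓
C7: sp2
C8: sp2
C3, C4, C5, C6 → 4 sp3 carbons.

4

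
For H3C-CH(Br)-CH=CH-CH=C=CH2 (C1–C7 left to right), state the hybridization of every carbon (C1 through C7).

C1 sp3, C2 sp3, C3 sp2, C4 sp2, C5 sp2, C6 sp, C7 sp2

C1: 4 σ bonds — 4 electron domains, sp3.
C2 is sp3: 4 σ bonds, 4 electron-density regions.
C3 — 3 σ bonds, plus one π bond. Steric number 3, so sp2.
C4 has 3 σ bonds, plus one π bond: steric number 3 → sp2.
C5 has 3 σ bonds, plus one π bond: steric number 3 → sp2.
C6 — 2 σ bonds, plus two π bonds. Steric number 2, so sp.
C7 has 3 σ bonds, plus one π bond: steric number 3 → sp2.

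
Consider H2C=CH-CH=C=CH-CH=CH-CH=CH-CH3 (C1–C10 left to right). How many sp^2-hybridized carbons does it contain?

8

C1: sp2 ✓
C2: sp2 ✓
C3: sp2 ✓
C4: sp
C5: sp2 ✓
C6: sp2 ✓
C7: sp2 ✓
C8: sp2 ✓
C9: sp2 ✓
C10: sp3
C1, C2, C3, C5, C6, C7, C8, C9 → 8 sp2 carbons.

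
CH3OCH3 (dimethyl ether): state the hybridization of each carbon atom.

sp³

Each carbon atom carries 4 σ bonds, giving a steric number of 4, so it is sp3.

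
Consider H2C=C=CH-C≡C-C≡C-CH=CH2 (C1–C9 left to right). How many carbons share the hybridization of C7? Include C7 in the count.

5

C7 is sp (two π bonds).
C1: sp2
C2: sp ✓
C3: sp2
C4: sp ✓
C5: sp ✓
C6: sp ✓
C7: sp ✓
C8: sp2
C9: sp2
5 carbons are sp.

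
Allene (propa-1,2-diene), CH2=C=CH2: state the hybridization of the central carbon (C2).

Two σ bonds and two π bonds (one to each neighbour) → sp.

sp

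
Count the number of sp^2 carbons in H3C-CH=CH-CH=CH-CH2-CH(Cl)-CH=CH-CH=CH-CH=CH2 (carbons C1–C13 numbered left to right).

10

C1: sp3
C2: sp2 ✓
C3: sp2 ✓
C4: sp2 ✓
C5: sp2 ✓
C6: sp3
C7: sp3
C8: sp2 ✓
C9: sp2 ✓
C10: sp2 ✓
C11: sp2 ✓
C12: sp2 ✓
C13: sp2 ✓
C2, C3, C4, C5, C8, C9, C10, C11, C12, C13 → 10 sp2 carbons.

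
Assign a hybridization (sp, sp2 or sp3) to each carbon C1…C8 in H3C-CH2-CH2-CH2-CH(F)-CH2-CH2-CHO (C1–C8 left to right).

C1 sp3, C2 sp3, C3 sp3, C4 sp3, C5 sp3, C6 sp3, C7 sp3, C8 sp2

C1 has 4 σ bonds: steric number 4 → sp3.
C2 has 4 σ bonds: steric number 4 → sp3.
C3 is sp3: 4 σ bonds, 4 electron-density regions.
C4: 4 σ bonds; 4 regions of electron density → sp3.
C5: 4 σ bonds — 4 electron domains, sp3.
C6 carries 4 σ bonds, giving a steric number of 4, so it is sp3.
C7: 4 σ bonds; 4 regions of electron density → sp3.
C8 is sp2: 3 σ bonds, plus one π bond, 3 electron-density regions.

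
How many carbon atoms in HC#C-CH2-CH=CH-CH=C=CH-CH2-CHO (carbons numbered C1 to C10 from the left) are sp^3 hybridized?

2

C1: sp
C2: sp
C3: sp3 ✓
C4: sp2
C5: sp2
C6: sp2
C7: sp
C8: sp2
C9: sp3 ✓
C10: sp2
C3, C9 → 2 sp3 carbons.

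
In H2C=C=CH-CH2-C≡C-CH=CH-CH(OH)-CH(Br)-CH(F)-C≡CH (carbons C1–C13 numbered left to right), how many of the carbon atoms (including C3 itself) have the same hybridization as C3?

4

C3 is sp2 (one π bond).
C1: sp2 ✓
C2: sp
C3: sp2 ✓
C4: sp3
C5: sp
C6: sp
C7: sp2 ✓
C8: sp2 ✓
C9: sp3
C10: sp3
C11: sp3
C12: sp
C13: sp
4 carbons are sp2.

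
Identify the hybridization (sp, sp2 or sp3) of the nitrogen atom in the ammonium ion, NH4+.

Four σ bonds, no lone pair → sp3, tetrahedral.

sp³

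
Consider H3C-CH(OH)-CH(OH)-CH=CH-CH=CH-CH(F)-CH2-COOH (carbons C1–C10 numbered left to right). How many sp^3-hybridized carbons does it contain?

C1: sp3 ✓
C2: sp3 ✓
C3: sp3 ✓
C4: sp2
C5: sp2
C6: sp2
C7: sp2
C8: sp3 ✓
C9: sp3 ✓
C10: sp2
C1, C2, C3, C8, C9 → 5 sp3 carbons.

5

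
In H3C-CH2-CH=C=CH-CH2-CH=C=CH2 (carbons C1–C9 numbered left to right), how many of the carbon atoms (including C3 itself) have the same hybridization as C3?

C3 is sp2 (one π bond).
C1: sp3
C2: sp3
C3: sp2 ✓
C4: sp
C5: sp2 ✓
C6: sp3
C7: sp2 ✓
C8: sp
C9: sp2 ✓
4 carbons are sp2.

4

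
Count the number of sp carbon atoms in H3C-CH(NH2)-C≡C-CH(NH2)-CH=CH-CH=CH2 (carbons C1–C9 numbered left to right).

C1: sp3
C2: sp3
C3: sp ✓
C4: sp ✓
C5: sp3
C6: sp2
C7: sp2
C8: sp2
C9: sp2
C3, C4 → 2 sp carbons.

2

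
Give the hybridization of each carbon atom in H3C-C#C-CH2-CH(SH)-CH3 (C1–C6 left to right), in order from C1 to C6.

C1 (4 σ bonds) has steric number 4: sp3.
C2 — 2 σ bonds, plus two π bonds. Steric number 2, so sp.
C3 carries 2 σ bonds, plus two π bonds, giving a steric number of 2, so it is sp.
C4 carries 4 σ bonds, giving a steric number of 4, so it is sp3.
C5 has 4 σ bonds: steric number 4 → sp3.
C6: 4 σ bonds; 4 regions of electron density → sp3.

C1 sp3, C2 sp, C3 sp, C4 sp3, C5 sp3, C6 sp3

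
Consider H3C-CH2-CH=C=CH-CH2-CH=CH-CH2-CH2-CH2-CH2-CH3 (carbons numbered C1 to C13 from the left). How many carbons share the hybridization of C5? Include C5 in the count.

4

C5 is sp2 (one π bond).
C1: sp3
C2: sp3
C3: sp2 ✓
C4: sp
C5: sp2 ✓
C6: sp3
C7: sp2 ✓
C8: sp2 ✓
C9: sp3
C10: sp3
C11: sp3
C12: sp3
C13: sp3
4 carbons are sp2.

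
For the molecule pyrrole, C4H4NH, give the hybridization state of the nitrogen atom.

sp^2

N has three σ bonds; its lone pair occupies the p orbital and is part of the aromatic π system, so N is sp2 (not the sp3 a naive steric count of 4 would give).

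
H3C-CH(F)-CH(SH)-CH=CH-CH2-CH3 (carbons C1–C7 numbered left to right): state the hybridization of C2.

C2 is sp3: 4 σ bonds, 4 electron-density regions.

sp3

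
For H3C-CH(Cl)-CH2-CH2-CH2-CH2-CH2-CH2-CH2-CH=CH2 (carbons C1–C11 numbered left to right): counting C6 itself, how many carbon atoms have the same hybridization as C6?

9

C6 is sp3 (only σ bonds).
C1: sp3 ✓
C2: sp3 ✓
C3: sp3 ✓
C4: sp3 ✓
C5: sp3 ✓
C6: sp3 ✓
C7: sp3 ✓
C8: sp3 ✓
C9: sp3 ✓
C10: sp2
C11: sp2
9 carbons are sp3.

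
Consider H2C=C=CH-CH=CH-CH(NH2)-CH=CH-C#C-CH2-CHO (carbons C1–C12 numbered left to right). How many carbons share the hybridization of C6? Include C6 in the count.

2

C6 is sp3 (only σ bonds).
C1: sp2
C2: sp
C3: sp2
C4: sp2
C5: sp2
C6: sp3 ✓
C7: sp2
C8: sp2
C9: sp
C10: sp
C11: sp3 ✓
C12: sp2
2 carbons are sp3.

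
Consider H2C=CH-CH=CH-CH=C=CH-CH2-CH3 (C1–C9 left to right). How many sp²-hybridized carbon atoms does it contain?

6

C1: sp2 ✓
C2: sp2 ✓
C3: sp2 ✓
C4: sp2 ✓
C5: sp2 ✓
C6: sp
C7: sp2 ✓
C8: sp3
C9: sp3
C1, C2, C3, C4, C5, C7 → 6 sp2 carbons.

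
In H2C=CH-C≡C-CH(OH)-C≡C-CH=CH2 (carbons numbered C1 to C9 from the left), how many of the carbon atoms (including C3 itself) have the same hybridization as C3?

C3 is sp (two π bonds).
C1: sp2
C2: sp2
C3: sp ✓
C4: sp ✓
C5: sp3
C6: sp ✓
C7: sp ✓
C8: sp2
C9: sp2
4 carbons are sp.

4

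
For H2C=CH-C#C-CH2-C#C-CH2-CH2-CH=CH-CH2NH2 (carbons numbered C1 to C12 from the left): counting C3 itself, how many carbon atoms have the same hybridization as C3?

C3 is sp (two π bonds).
C1: sp2
C2: sp2
C3: sp ✓
C4: sp ✓
C5: sp3
C6: sp ✓
C7: sp ✓
C8: sp3
C9: sp3
C10: sp2
C11: sp2
C12: sp3
4 carbons are sp.

4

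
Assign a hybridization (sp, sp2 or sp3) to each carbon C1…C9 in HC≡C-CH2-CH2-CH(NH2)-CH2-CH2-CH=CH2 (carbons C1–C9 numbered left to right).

C1 sp, C2 sp, C3 sp3, C4 sp3, C5 sp3, C6 sp3, C7 sp3, C8 sp2, C9 sp2

C1: 2 σ bonds, plus two π bonds — 2 electron domains, sp.
C2 (2 σ bonds, plus two π bonds) has steric number 2: sp.
C3 — 4 σ bonds. Steric number 4, so sp3.
C4: 4 σ bonds; 4 regions of electron density → sp3.
C5 (4 σ bonds) has steric number 4: sp3.
C6 has 4 σ bonds: steric number 4 → sp3.
C7 is sp3: 4 σ bonds, 4 electron-density regions.
C8 — 3 σ bonds, plus one π bond. Steric number 3, so sp2.
C9 — 3 σ bonds, plus one π bond. Steric number 3, so sp2.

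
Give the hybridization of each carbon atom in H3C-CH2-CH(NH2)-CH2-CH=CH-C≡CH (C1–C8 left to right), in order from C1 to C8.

C1 sp3, C2 sp3, C3 sp3, C4 sp3, C5 sp2, C6 sp2, C7 sp, C8 sp

C1: 4 σ bonds; 4 regions of electron density → sp3.
C2 carries 4 σ bonds, giving a steric number of 4, so it is sp3.
C3: 4 σ bonds; 4 regions of electron density → sp3.
C4: 4 σ bonds — 4 electron domains, sp3.
C5 has 3 σ bonds, plus one π bond: steric number 3 → sp2.
C6: 3 σ bonds, plus one π bond; 3 regions of electron density → sp2.
C7 carries 2 σ bonds, plus two π bonds, giving a steric number of 2, so it is sp.
C8 has 2 σ bonds, plus two π bonds: steric number 2 → sp.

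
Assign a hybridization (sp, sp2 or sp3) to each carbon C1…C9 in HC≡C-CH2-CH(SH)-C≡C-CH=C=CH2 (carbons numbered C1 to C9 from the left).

C1 (2 σ bonds, plus two π bonds) has steric number 2: sp.
C2 (2 σ bonds, plus two π bonds) has steric number 2: sp.
C3: 4 σ bonds — 4 electron domains, sp3.
C4 carries 4 σ bonds, giving a steric number of 4, so it is sp3.
C5 is sp: 2 σ bonds, plus two π bonds, 2 electron-density regions.
C6: 2 σ bonds, plus two π bonds — 2 electron domains, sp.
C7 has 3 σ bonds, plus one π bond: steric number 3 → sp2.
C8 has 2 σ bonds, plus two π bonds: steric number 2 → sp.
C9 — 3 σ bonds, plus one π bond. Steric number 3, so sp2.

C1 sp, C2 sp, C3 sp3, C4 sp3, C5 sp, C6 sp, C7 sp2, C8 sp, C9 sp2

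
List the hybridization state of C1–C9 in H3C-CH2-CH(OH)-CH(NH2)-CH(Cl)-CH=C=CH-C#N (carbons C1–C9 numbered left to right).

C1 is sp3: 4 σ bonds, 4 electron-density regions.
C2: 4 σ bonds — 4 electron domains, sp3.
C3 (4 σ bonds) has steric number 4: sp3.
C4: 4 σ bonds — 4 electron domains, sp3.
C5 (4 σ bonds) has steric number 4: sp3.
C6 — 3 σ bonds, plus one π bond. Steric number 3, so sp2.
C7: 2 σ bonds, plus two π bonds; 2 regions of electron density → sp.
C8 has 3 σ bonds, plus one π bond: steric number 3 → sp2.
C9 has 2 σ bonds, plus two π bonds: steric number 2 → sp.

C1 sp3, C2 sp3, C3 sp3, C4 sp3, C5 sp3, C6 sp2, C7 sp, C8 sp2, C9 sp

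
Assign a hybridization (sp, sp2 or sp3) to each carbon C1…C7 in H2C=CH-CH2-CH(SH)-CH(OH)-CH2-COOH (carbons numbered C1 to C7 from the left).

C1 sp2, C2 sp2, C3 sp3, C4 sp3, C5 sp3, C6 sp3, C7 sp2

C1 has 3 σ bonds, plus one π bond: steric number 3 → sp2.
C2: 3 σ bonds, plus one π bond; 3 regions of electron density → sp2.
C3: 4 σ bonds — 4 electron domains, sp3.
C4 (4 σ bonds) has steric number 4: sp3.
C5 — 4 σ bonds. Steric number 4, so sp3.
C6: 4 σ bonds; 4 regions of electron density → sp3.
C7: 3 σ bonds, plus one π bond — 3 electron domains, sp2.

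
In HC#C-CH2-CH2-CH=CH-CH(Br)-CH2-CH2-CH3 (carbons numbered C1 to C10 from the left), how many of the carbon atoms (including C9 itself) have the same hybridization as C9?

6

C9 is sp3 (only σ bonds).
C1: sp
C2: sp
C3: sp3 ✓
C4: sp3 ✓
C5: sp2
C6: sp2
C7: sp3 ✓
C8: sp3 ✓
C9: sp3 ✓
C10: sp3 ✓
6 carbons are sp3.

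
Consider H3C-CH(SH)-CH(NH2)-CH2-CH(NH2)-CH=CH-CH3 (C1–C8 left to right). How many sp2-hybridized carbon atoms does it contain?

C1: sp3
C2: sp3
C3: sp3
C4: sp3
C5: sp3
C6: sp2 ✓
C7: sp2 ✓
C8: sp3
C6, C7 → 2 sp2 carbons.

2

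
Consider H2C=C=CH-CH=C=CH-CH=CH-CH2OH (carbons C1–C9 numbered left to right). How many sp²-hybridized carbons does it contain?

6

C1: sp2 ✓
C2: sp
C3: sp2 ✓
C4: sp2 ✓
C5: sp
C6: sp2 ✓
C7: sp2 ✓
C8: sp2 ✓
C9: sp3
C1, C3, C4, C6, C7, C8 → 6 sp2 carbons.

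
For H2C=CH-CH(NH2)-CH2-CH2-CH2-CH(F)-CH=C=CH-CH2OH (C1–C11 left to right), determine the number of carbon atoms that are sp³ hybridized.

6

C1: sp2
C2: sp2
C3: sp3 ✓
C4: sp3 ✓
C5: sp3 ✓
C6: sp3 ✓
C7: sp3 ✓
C8: sp2
C9: sp
C10: sp2
C11: sp3 ✓
C3, C4, C5, C6, C7, C11 → 6 sp3 carbons.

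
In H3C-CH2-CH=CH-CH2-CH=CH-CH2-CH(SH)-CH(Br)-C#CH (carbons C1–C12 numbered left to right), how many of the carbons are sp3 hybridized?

C1: sp3 ✓
C2: sp3 ✓
C3: sp2
C4: sp2
C5: sp3 ✓
C6: sp2
C7: sp2
C8: sp3 ✓
C9: sp3 ✓
C10: sp3 ✓
C11: sp
C12: sp
C1, C2, C5, C8, C9, C10 → 6 sp3 carbons.

6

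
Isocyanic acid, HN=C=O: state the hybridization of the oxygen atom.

The oxygen atom carries 1 σ bond and 2 lone pairs, plus one π bond, giving a steric number of 3, so it is sp2.

sp^2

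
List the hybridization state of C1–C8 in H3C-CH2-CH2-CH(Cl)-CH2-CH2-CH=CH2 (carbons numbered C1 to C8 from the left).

C1 carries 4 σ bonds, giving a steric number of 4, so it is sp3.
C2: 4 σ bonds — 4 electron domains, sp3.
C3 — 4 σ bonds. Steric number 4, so sp3.
C4: 4 σ bonds — 4 electron domains, sp3.
C5 carries 4 σ bonds, giving a steric number of 4, so it is sp3.
C6 (4 σ bonds) has steric number 4: sp3.
C7 — 3 σ bonds, plus one π bond. Steric number 3, so sp2.
C8: 3 σ bonds, plus one π bond; 3 regions of electron density → sp2.

C1 sp3, C2 sp3, C3 sp3, C4 sp3, C5 sp3, C6 sp3, C7 sp2, C8 sp2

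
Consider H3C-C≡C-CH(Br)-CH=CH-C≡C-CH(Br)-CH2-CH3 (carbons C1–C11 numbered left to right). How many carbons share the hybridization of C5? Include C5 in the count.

2

C5 is sp2 (one π bond).
C1: sp3
C2: sp
C3: sp
C4: sp3
C5: sp2 ✓
C6: sp2 ✓
C7: sp
C8: sp
C9: sp3
C10: sp3
C11: sp3
2 carbons are sp2.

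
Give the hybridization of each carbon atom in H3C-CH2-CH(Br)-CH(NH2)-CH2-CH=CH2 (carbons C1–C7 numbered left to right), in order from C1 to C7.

C1 has 4 σ bonds: steric number 4 → sp3.
C2 (4 σ bonds) has steric number 4: sp3.
C3 — 4 σ bonds. Steric number 4, so sp3.
C4: 4 σ bonds — 4 electron domains, sp3.
C5: 4 σ bonds; 4 regions of electron density → sp3.
C6 is sp2: 3 σ bonds, plus one π bond, 3 electron-density regions.
C7 — 3 σ bonds, plus one π bond. Steric number 3, so sp2.

C1 sp3, C2 sp3, C3 sp3, C4 sp3, C5 sp3, C6 sp2, C7 sp2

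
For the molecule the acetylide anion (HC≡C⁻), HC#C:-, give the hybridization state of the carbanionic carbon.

One σ bond + one lone pair = steric number 2 → sp.

sp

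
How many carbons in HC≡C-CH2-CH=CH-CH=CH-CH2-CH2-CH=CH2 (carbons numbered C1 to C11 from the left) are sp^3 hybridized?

3

C1: sp
C2: sp
C3: sp3 ✓
C4: sp2
C5: sp2
C6: sp2
C7: sp2
C8: sp3 ✓
C9: sp3 ✓
C10: sp2
C11: sp2
C3, C8, C9 → 3 sp3 carbons.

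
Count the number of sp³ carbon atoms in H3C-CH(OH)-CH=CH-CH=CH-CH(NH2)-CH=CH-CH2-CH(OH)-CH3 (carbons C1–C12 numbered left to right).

C1: sp3 ✓
C2: sp3 ✓
C3: sp2
C4: sp2
C5: sp2
C6: sp2
C7: sp3 ✓
C8: sp2
C9: sp2
C10: sp3 ✓
C11: sp3 ✓
C12: sp3 ✓
C1, C2, C7, C10, C11, C12 → 6 sp3 carbons.

6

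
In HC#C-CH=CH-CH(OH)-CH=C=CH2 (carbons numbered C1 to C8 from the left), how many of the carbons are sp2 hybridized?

4

C1: sp
C2: sp
C3: sp2 ✓
C4: sp2 ✓
C5: sp3
C6: sp2 ✓
C7: sp
C8: sp2 ✓
C3, C4, C6, C8 → 4 sp2 carbons.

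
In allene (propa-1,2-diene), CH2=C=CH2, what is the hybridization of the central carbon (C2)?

sp

Two σ bonds and two π bonds (one to each neighbour) → sp.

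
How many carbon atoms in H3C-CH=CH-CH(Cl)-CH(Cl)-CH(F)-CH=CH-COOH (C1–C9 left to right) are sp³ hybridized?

C1: sp3 ✓
C2: sp2
C3: sp2
C4: sp3 ✓
C5: sp3 ✓
C6: sp3 ✓
C7: sp2
C8: sp2
C9: sp2
C1, C4, C5, C6 → 4 sp3 carbons.

4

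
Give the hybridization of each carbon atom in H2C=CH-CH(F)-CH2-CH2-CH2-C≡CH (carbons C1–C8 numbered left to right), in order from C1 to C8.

C1: 3 σ bonds, plus one π bond — 3 electron domains, sp2.
C2 has 3 σ bonds, plus one π bond: steric number 3 → sp2.
C3 is sp3: 4 σ bonds, 4 electron-density regions.
C4 — 4 σ bonds. Steric number 4, so sp3.
C5: 4 σ bonds; 4 regions of electron density → sp3.
C6 carries 4 σ bonds, giving a steric number of 4, so it is sp3.
C7 carries 2 σ bonds, plus two π bonds, giving a steric number of 2, so it is sp.
C8 — 2 σ bonds, plus two π bonds. Steric number 2, so sp.

C1 sp2, C2 sp2, C3 sp3, C4 sp3, C5 sp3, C6 sp3, C7 sp, C8 sp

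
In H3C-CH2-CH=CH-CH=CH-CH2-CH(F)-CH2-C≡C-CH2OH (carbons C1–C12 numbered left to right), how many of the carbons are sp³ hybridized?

6

C1: sp3 ✓
C2: sp3 ✓
C3: sp2
C4: sp2
C5: sp2
C6: sp2
C7: sp3 ✓
C8: sp3 ✓
C9: sp3 ✓
C10: sp
C11: sp
C12: sp3 ✓
C1, C2, C7, C8, C9, C12 → 6 sp3 carbons.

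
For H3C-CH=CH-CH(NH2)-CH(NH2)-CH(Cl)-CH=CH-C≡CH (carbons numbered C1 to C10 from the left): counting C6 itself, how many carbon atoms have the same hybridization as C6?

C6 is sp3 (only σ bonds).
C1: sp3 ✓
C2: sp2
C3: sp2
C4: sp3 ✓
C5: sp3 ✓
C6: sp3 ✓
C7: sp2
C8: sp2
C9: sp
C10: sp
4 carbons are sp3.

4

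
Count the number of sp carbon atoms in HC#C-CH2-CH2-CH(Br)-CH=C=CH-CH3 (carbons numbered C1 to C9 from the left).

C1: sp ✓
C2: sp ✓
C3: sp3
C4: sp3
C5: sp3
C6: sp2
C7: sp ✓
C8: sp2
C9: sp3
C1, C2, C7 → 3 sp carbons.

3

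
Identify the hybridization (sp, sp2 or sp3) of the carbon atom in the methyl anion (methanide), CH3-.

sp³

Three σ bonds + one lone pair = steric number 4 → sp3, pyramidal.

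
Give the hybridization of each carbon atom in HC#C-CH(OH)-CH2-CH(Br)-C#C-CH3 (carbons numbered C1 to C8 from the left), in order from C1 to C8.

C1 sp, C2 sp, C3 sp3, C4 sp3, C5 sp3, C6 sp, C7 sp, C8 sp3

C1 has 2 σ bonds, plus two π bonds: steric number 2 → sp.
C2: 2 σ bonds, plus two π bonds; 2 regions of electron density → sp.
C3 (4 σ bonds) has steric number 4: sp3.
C4: 4 σ bonds; 4 regions of electron density → sp3.
C5 carries 4 σ bonds, giving a steric number of 4, so it is sp3.
C6 (2 σ bonds, plus two π bonds) has steric number 2: sp.
C7: 2 σ bonds, plus two π bonds — 2 electron domains, sp.
C8 carries 4 σ bonds, giving a steric number of 4, so it is sp3.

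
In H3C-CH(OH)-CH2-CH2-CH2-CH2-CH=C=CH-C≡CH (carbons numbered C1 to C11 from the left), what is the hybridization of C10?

C10 (2 σ bonds, plus two π bonds) has steric number 2: sp.

sp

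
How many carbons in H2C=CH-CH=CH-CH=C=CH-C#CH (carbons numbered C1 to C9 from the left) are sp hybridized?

3

C1: sp2
C2: sp2
C3: sp2
C4: sp2
C5: sp2
C6: sp ✓
C7: sp2
C8: sp ✓
C9: sp ✓
C6, C8, C9 → 3 sp carbons.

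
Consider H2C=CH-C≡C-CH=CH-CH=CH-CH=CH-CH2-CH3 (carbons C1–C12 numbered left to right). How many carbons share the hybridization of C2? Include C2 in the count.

8

C2 is sp2 (one π bond).
C1: sp2 ✓
C2: sp2 ✓
C3: sp
C4: sp
C5: sp2 ✓
C6: sp2 ✓
C7: sp2 ✓
C8: sp2 ✓
C9: sp2 ✓
C10: sp2 ✓
C11: sp3
C12: sp3
8 carbons are sp2.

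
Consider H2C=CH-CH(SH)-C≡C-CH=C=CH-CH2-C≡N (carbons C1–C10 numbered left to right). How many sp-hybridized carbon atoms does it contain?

4

C1: sp2
C2: sp2
C3: sp3
C4: sp ✓
C5: sp ✓
C6: sp2
C7: sp ✓
C8: sp2
C9: sp3
C10: sp ✓
C4, C5, C7, C10 → 4 sp carbons.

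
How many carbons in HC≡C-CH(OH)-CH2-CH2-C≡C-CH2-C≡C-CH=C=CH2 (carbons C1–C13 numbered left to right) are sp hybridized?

C1: sp ✓
C2: sp ✓
C3: sp3
C4: sp3
C5: sp3
C6: sp ✓
C7: sp ✓
C8: sp3
C9: sp ✓
C10: sp ✓
C11: sp2
C12: sp ✓
C13: sp2
C1, C2, C6, C7, C9, C10, C12 → 7 sp carbons.

7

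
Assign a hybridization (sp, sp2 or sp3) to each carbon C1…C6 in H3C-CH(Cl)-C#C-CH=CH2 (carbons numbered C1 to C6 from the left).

C1 sp3, C2 sp3, C3 sp, C4 sp, C5 sp2, C6 sp2

C1 is sp3: 4 σ bonds, 4 electron-density regions.
C2 has 4 σ bonds: steric number 4 → sp3.
C3 carries 2 σ bonds, plus two π bonds, giving a steric number of 2, so it is sp.
C4 (2 σ bonds, plus two π bonds) has steric number 2: sp.
C5 (3 σ bonds, plus one π bond) has steric number 3: sp2.
C6 (3 σ bonds, plus one π bond) has steric number 3: sp2.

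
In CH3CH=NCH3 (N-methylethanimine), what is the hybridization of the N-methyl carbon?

sp3

The N-methyl carbon: 4 σ bonds; 4 regions of electron density → sp3.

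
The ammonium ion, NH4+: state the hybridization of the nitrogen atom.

Four σ bonds, no lone pair → sp3, tetrahedral.

sp³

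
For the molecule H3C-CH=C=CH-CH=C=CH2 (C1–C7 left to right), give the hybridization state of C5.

C5 carries 3 σ bonds, plus one π bond, giving a steric number of 3, so it is sp2.

sp²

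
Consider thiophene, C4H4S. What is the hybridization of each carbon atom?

Each carbon atom: 3 σ bonds, plus one π bond — 3 electron domains, sp2.

sp²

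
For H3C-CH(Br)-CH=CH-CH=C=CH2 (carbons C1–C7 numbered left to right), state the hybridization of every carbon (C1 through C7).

C1 sp3, C2 sp3, C3 sp2, C4 sp2, C5 sp2, C6 sp, C7 sp2

C1 — 4 σ bonds. Steric number 4, so sp3.
C2 (4 σ bonds) has steric number 4: sp3.
C3: 3 σ bonds, plus one π bond — 3 electron domains, sp2.
C4 carries 3 σ bonds, plus one π bond, giving a steric number of 3, so it is sp2.
C5 — 3 σ bonds, plus one π bond. Steric number 3, so sp2.
C6 carries 2 σ bonds, plus two π bonds, giving a steric number of 2, so it is sp.
C7: 3 σ bonds, plus one π bond — 3 electron domains, sp2.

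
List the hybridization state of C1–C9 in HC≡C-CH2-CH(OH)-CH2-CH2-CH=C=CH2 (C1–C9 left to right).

C1 — 2 σ bonds, plus two π bonds. Steric number 2, so sp.
C2 carries 2 σ bonds, plus two π bonds, giving a steric number of 2, so it is sp.
C3 has 4 σ bonds: steric number 4 → sp3.
C4 has 4 σ bonds: steric number 4 → sp3.
C5 is sp3: 4 σ bonds, 4 electron-density regions.
C6 is sp3: 4 σ bonds, 4 electron-density regions.
C7 is sp2: 3 σ bonds, plus one π bond, 3 electron-density regions.
C8 is sp: 2 σ bonds, plus two π bonds, 2 electron-density regions.
C9 carries 3 σ bonds, plus one π bond, giving a steric number of 3, so it is sp2.

C1 sp, C2 sp, C3 sp3, C4 sp3, C5 sp3, C6 sp3, C7 sp2, C8 sp, C9 sp2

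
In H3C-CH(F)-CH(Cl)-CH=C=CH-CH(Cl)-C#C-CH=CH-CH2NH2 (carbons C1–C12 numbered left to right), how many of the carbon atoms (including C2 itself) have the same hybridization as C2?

C2 is sp3 (only σ bonds).
C1: sp3 ✓
C2: sp3 ✓
C3: sp3 ✓
C4: sp2
C5: sp
C6: sp2
C7: sp3 ✓
C8: sp
C9: sp
C10: sp2
C11: sp2
C12: sp3 ✓
5 carbons are sp3.

5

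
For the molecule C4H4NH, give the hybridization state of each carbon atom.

Each carbon atom (3 σ bonds, plus one π bond) has steric number 3: sp2.

sp^2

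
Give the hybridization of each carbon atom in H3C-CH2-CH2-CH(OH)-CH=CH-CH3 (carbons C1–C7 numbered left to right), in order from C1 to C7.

C1 sp3, C2 sp3, C3 sp3, C4 sp3, C5 sp2, C6 sp2, C7 sp3

C1 is sp3: 4 σ bonds, 4 electron-density regions.
C2 is sp3: 4 σ bonds, 4 electron-density regions.
C3 (4 σ bonds) has steric number 4: sp3.
C4 is sp3: 4 σ bonds, 4 electron-density regions.
C5: 3 σ bonds, plus one π bond — 3 electron domains, sp2.
C6 carries 3 σ bonds, plus one π bond, giving a steric number of 3, so it is sp2.
C7 carries 4 σ bonds, giving a steric number of 4, so it is sp3.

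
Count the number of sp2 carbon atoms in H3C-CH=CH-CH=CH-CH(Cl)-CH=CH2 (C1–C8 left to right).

C1: sp3
C2: sp2 ✓
C3: sp2 ✓
C4: sp2 ✓
C5: sp2 ✓
C6: sp3
C7: sp2 ✓
C8: sp2 ✓
C2, C3, C4, C5, C7, C8 → 6 sp2 carbons.

6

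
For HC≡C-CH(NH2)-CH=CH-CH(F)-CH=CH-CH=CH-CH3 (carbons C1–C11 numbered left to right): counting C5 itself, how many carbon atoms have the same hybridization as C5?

6

C5 is sp2 (one π bond).
C1: sp
C2: sp
C3: sp3
C4: sp2 ✓
C5: sp2 ✓
C6: sp3
C7: sp2 ✓
C8: sp2 ✓
C9: sp2 ✓
C10: sp2 ✓
C11: sp3
6 carbons are sp2.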